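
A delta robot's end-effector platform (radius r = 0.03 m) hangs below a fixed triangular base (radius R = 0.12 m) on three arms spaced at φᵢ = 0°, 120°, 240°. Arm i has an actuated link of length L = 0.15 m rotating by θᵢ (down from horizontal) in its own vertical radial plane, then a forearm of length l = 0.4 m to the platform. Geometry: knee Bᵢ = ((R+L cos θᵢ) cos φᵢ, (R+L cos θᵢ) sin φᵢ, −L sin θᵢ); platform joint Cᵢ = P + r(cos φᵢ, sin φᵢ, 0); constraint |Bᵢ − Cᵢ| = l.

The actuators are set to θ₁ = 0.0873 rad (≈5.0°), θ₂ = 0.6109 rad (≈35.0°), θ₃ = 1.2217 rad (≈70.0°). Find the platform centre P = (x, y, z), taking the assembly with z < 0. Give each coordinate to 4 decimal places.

arm 1 at φ=0.0°: ρ1 = 0.2394;  centre 1 = (0.2394, 0.0000, -0.0131)
φ2=120.0°: virtual centre (-0.1064, 0.1844, -0.0860), radius l
centre 3 = (0.1413·cos240.0°, 0.1413·sin240.0°, -0.1410) = (-0.0707, -0.1224, -0.1410)
eliminate P² terms by subtracting sphere 1 from 2 and 3
[-0.6917 0.3687 -0.1459]·P = -0.0048;  [-0.6202 -0.2448 -0.2557]·P = -0.0177
det = 0.3980;  x = 0.0193+-0.3267z,  y = 0.0232+-0.2171z
sphere 1 gives Az²+Bz+C=0 with A=1.1539, B=0.1599, C=-0.1108;  B²−4AC=0.5371;  roots -0.3869, 0.2483;  negative root z = -0.3869
x = 0.1457, y = 0.1072

(0.1457, 0.1072, -0.3869)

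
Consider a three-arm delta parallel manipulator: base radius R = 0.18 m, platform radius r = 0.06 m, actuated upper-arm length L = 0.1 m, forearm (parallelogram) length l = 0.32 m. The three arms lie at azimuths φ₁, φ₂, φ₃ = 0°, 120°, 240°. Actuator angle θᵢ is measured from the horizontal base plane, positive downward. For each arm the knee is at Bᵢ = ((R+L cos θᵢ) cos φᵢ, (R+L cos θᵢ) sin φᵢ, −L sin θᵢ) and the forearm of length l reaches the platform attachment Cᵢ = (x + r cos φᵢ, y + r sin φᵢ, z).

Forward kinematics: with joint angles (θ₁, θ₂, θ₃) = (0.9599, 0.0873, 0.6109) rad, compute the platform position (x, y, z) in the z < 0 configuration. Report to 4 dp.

(-0.0629, 0.0428, -0.2888)

S1 = (0.1774·cos0.0°, 0.1774·sin0.0°, -0.0819) = (0.1774, 0.0000, -0.0819)
S2 = (0.2196·cos120.0°, 0.2196·sin120.0°, -0.0087) = (-0.1098, 0.1902, -0.0087)
φ3=240.0°: virtual centre (-0.1010, -0.1749, -0.0574), radius l
|S₂|²−|S₁|² = 0.0101;  |S₃|²−|S₁|² = 0.0059
linear system: -0.5743x+0.3804y = 0.0101−0.1464z; -0.5566x+-0.3497y = 0.0059−0.0491z
Cramer: x(z) = -0.0140+0.1694z;  y(z) = 0.0055-0.1291z
quadratic in z: (1.0454)z²+(0.0976)z+(-0.0590)=0, √Δ=0.5063 → z ∈ {-0.2888, 0.1955}; z = -0.2888 (taking z<0)
x = -0.0629, y = 0.0428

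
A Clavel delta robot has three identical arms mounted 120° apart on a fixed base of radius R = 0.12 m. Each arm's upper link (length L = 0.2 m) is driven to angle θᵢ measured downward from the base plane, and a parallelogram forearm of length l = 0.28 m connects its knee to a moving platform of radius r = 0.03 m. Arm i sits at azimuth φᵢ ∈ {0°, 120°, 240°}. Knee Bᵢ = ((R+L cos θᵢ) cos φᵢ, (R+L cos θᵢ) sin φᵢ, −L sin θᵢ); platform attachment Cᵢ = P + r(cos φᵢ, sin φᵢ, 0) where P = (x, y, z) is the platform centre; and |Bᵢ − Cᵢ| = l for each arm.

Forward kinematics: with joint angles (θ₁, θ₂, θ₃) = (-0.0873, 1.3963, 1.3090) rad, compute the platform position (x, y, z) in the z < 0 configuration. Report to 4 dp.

(0.1840, -0.0174, -0.2414)

φ1=0.0°: virtual centre (0.2892, 0.0000, 0.0174), radius l
arm 2 at φ=120.0°: ρ2 = 0.1247;  centre 2 = (-0.0624, 0.1080, -0.1970)
centre 3 = (0.1418·cos240.0°, 0.1418·sin240.0°, -0.1932) = (-0.0709, -0.1228, -0.1932)
eliminate P² terms by subtracting sphere 1 from 2 and 3
linear system: -0.7032x+0.2160y = -0.0296−-0.4288z; -0.7202x+-0.2455y = -0.0265−-0.4212z
det = 0.3283;  x = 0.0396+-0.5980z,  y = -0.0081+0.0384z
quadratic in z: (1.3591)z²+(0.2630)z+(-0.0157)=0, √Δ=0.3933 → z ∈ {-0.2414, 0.0479}; z = -0.2414 (taking z<0)
x = 0.1840, y = -0.0174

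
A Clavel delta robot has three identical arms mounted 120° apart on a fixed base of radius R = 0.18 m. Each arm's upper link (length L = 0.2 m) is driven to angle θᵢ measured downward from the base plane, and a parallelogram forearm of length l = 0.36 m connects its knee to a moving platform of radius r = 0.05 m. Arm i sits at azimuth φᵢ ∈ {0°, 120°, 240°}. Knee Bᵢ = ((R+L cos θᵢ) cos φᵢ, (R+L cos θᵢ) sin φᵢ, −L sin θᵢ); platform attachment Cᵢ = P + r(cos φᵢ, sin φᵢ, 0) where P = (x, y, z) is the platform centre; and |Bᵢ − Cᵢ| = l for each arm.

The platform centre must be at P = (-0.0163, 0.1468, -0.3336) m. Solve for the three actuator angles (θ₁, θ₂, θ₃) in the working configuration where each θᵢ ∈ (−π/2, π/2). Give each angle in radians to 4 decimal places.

θ₁ = 0.8730, θ₂ = 0.1744, θ₃ = 1.2218

φ1=0.0° → target in arm frame (-0.0163, 0.1468)
  A cos θ + B sin θ = C:  0.1463·cos θ + -0.3336·sin θ = -0.1616
  √(A²+B²)=0.3643;  θ1 = -1.1575+2.0305 ≈ 0.8730
φ2=120.0° → target in arm frame (0.1353, -0.0593)
  A cos θ + B sin θ = C:  -0.0053·cos θ + -0.3336·sin θ = -0.0631
  θ2 = atan2(B,A) + arccos(C/0.3336) = 0.1744
φ3=240.0° → target in arm frame (-0.1190, -0.0875)
  A cos θ + B sin θ = C:  0.2490·cos θ + -0.3336·sin θ = -0.2284
  γ=atan2(-0.3336,0.2490)=-0.9296;  ψ=arccos(-0.5486)=2.1514;  θ3=γ+ψ≈1.2218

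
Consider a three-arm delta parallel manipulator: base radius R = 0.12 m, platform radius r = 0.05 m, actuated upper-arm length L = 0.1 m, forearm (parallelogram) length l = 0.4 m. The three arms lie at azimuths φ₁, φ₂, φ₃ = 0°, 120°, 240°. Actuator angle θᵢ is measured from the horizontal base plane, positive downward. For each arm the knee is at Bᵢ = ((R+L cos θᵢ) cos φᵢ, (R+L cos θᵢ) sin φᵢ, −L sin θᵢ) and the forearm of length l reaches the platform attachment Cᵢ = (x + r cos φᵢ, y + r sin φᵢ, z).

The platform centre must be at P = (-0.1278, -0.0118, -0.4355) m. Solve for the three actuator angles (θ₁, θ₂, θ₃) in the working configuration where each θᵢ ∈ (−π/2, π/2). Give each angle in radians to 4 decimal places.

rotate P by −φ1: (-0.1278, -0.0118, -0.4355)
  A=0.1978, B=-0.4355, C=(l²−L²−A²−y'²−z²)/(2L)=-0.3946
  √(A²+B²)=0.4783;  θ1 = -1.1445+2.5410 ≈ 1.3966
φ2=120.0° → target in arm frame (0.0537, 0.1166)
  e−x'=0.0163;  (l²−L²−(e−x')²−y'²−z²)/2L = -0.2676
  γ=atan2(-0.4355,0.0163)=-1.5333;  ψ=arccos(-0.6140)=2.2319;  θ2=γ+ψ≈0.6986
rotate P by −φ3: (0.0741, -0.1048, -0.4355)
  A cos θ + B sin θ = C:  -0.0041·cos θ + -0.4355·sin θ = -0.2533
  θ3 = atan2(B,A) + arccos(C/0.4355) = 0.6112

θ₁ = 1.3966, θ₂ = 0.6986, θ₃ = 0.6112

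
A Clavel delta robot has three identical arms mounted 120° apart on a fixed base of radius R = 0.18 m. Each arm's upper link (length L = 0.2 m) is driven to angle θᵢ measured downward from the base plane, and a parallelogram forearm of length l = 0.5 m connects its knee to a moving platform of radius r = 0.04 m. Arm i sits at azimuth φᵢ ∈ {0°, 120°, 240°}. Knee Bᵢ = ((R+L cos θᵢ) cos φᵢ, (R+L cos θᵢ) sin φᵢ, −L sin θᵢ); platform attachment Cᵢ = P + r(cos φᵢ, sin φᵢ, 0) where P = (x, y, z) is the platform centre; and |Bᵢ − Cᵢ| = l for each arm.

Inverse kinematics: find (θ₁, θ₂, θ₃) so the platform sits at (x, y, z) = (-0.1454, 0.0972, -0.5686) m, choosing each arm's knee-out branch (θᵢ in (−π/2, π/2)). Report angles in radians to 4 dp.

θ₁ = 1.3966, θ₂ = 0.5236, θ₃ = 1.0474

φ1=0.0° → target in arm frame (-0.1454, 0.0972)
  A=0.2854, B=-0.5686, C=(l²−L²−A²−y'²−z²)/(2L)=-0.5105
  θ1 = atan2(B,A) + arccos(C/0.6362) = 1.3966
arm 2 (φ=120.0°): x'=0.1569, y'=0.0773
  e−x'=-0.0169;  (l²−L²−(e−x')²−y'²−z²)/2L = -0.2989
  √(A²+B²)=0.5689;  θ2 = -1.6005+2.1241 ≈ 0.5236
rotate P by −φ3: (-0.0115, -0.1745, -0.5686)
  A cos θ + B sin θ = C:  0.1515·cos θ + -0.5686·sin θ = -0.4168
  γ=atan2(-0.5686,0.1515)=-1.3104;  ψ=arccos(-0.7083)=2.3578;  θ3=γ+ψ≈1.0474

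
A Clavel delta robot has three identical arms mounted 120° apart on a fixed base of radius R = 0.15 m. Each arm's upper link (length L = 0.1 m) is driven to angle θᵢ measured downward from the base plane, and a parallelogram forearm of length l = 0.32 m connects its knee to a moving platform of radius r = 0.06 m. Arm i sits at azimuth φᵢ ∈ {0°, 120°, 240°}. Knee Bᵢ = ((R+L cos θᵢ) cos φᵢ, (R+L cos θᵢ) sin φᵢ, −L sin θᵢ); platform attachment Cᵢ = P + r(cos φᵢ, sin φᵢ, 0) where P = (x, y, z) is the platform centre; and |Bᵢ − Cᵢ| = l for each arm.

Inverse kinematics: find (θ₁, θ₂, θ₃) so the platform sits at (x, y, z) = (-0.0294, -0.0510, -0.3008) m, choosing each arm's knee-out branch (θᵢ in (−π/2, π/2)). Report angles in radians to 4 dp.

θ₁ = 0.6108, θ₂ = 0.6111, θ₃ = 0.0874

rotate P by −φ1: (-0.0294, -0.0510, -0.3008)
  A cos θ + B sin θ = C:  0.1194·cos θ + -0.3008·sin θ = -0.0747
  γ=atan2(-0.3008,0.1194)=-1.1929;  ψ=arccos(-0.2308)=1.8037;  θ1=γ+ψ≈0.6108
arm 2 (φ=120.0°): x'=-0.0295, y'=0.0510
  e−x'=0.1195;  (l²−L²−(e−x')²−y'²−z²)/2L = -0.0748
  √(A²+B²)=0.3237;  θ2 = -1.1927+1.8039 ≈ 0.6111
arm 3 (φ=240.0°): x'=0.0589, y'=0.0000
  A=0.0311, B=-0.3008, C=(l²−L²−A²−y'²−z²)/(2L)=0.0048
  √(A²+B²)=0.3024;  θ3 = -1.4677+1.5551 ≈ 0.0874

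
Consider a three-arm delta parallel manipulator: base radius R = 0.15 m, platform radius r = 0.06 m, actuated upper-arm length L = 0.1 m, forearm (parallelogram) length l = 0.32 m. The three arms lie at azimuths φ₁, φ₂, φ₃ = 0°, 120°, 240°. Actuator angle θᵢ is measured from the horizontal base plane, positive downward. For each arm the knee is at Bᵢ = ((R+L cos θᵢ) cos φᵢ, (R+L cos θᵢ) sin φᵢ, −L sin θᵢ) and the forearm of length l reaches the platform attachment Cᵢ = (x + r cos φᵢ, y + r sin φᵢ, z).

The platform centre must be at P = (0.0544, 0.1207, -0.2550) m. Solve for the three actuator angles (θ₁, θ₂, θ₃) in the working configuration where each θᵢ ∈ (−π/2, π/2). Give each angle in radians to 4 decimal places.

φ1=0.0° → target in arm frame (0.0544, 0.1207)
  e−x'=0.0356;  (l²−L²−(e−x')²−y'²−z²)/2L = 0.0577
  θ1 = atan2(B,A) + arccos(C/0.2575) = -0.0873
rotate P by −φ2: (0.0773, -0.1075, -0.2550)
  A cos θ + B sin θ = C:  0.0127·cos θ + -0.2550·sin θ = 0.0783
  θ2 = atan2(B,A) + arccos(C/0.2553) = -0.2622
arm 3 (φ=240.0°): x'=-0.1317, y'=-0.0132
  e−x'=0.2217;  (l²−L²−(e−x')²−y'²−z²)/2L = -0.1098
  γ=atan2(-0.2550,0.2217)=-0.8551;  ψ=arccos(-0.3250)=1.9018;  θ3=γ+ψ≈1.0467

θ₁ = -0.0873, θ₂ = -0.2622, θ₃ = 1.0467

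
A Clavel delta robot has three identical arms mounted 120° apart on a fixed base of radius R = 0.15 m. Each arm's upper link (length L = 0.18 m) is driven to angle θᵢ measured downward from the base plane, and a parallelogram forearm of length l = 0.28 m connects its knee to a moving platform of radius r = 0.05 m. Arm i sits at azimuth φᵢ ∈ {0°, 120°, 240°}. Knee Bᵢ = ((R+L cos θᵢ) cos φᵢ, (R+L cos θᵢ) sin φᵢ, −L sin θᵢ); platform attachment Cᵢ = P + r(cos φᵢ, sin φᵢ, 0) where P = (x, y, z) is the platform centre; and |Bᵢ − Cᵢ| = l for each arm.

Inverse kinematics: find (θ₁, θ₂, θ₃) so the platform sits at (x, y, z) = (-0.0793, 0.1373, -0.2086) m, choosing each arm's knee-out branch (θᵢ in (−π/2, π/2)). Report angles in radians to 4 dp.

φ1=0.0° → target in arm frame (-0.0793, 0.1373)
  A=0.1793, B=-0.2086, C=(l²−L²−A²−y'²−z²)/(2L)=-0.1348
  √(A²+B²)=0.2751;  θ1 = -0.8608+2.0828 ≈ 1.2220
φ2=120.0° → target in arm frame (0.1586, 0.0000)
  A cos θ + B sin θ = C:  -0.0586·cos θ + -0.2086·sin θ = -0.0026
  √(A²+B²)=0.2167;  θ2 = -1.8445+1.5829 ≈ -0.2616
φ3=240.0° → target in arm frame (-0.0793, -0.1373)
  A cos θ + B sin θ = C:  0.1793·cos θ + -0.2086·sin θ = -0.1347
  √(A²+B²)=0.2750;  θ3 = -0.8609+2.0827 ≈ 1.2218

θ₁ = 1.2220, θ₂ = -0.2616, θ₃ = 1.2218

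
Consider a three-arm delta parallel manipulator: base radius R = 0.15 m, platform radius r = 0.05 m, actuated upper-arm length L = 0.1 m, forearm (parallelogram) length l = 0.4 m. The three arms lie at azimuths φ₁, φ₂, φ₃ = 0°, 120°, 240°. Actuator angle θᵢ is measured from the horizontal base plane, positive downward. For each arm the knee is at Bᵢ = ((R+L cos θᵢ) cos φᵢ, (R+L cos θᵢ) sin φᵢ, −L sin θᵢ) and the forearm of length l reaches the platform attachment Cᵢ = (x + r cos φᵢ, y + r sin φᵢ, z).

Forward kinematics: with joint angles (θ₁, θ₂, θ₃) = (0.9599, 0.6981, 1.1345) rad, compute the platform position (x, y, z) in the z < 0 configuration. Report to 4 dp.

(-0.0058, 0.0544, -0.4431)

φ1=0.0°: virtual centre (0.1574, 0.0000, -0.0819), radius l
arm 2 at φ=120.0°: (R−r)+L cos θ2 = 0.1766;  S2 = (-0.0883, 0.1529, -0.0643)
S3 = (0.1423·cos240.0°, 0.1423·sin240.0°, -0.0906) = (-0.0711, -0.1232, -0.0906)
|S₂|²−|S₁|² = 0.0038;  |S₃|²−|S₁|² = -0.0030
[-0.4913 0.3059 0.0353]·P = 0.0038;  [-0.4570 -0.2464 -0.0174]·P = -0.0030
det = 0.2608;  x = -0.0001+0.0129z,  y = 0.0124+-0.0946z
sphere 1 gives Az²+Bz+C=0 with A=1.0091, B=0.1574, C=-0.1283;  B²−4AC=0.5428;  roots -0.4431, 0.2871;  negative root z = -0.4431
x = -0.0058, y = 0.0544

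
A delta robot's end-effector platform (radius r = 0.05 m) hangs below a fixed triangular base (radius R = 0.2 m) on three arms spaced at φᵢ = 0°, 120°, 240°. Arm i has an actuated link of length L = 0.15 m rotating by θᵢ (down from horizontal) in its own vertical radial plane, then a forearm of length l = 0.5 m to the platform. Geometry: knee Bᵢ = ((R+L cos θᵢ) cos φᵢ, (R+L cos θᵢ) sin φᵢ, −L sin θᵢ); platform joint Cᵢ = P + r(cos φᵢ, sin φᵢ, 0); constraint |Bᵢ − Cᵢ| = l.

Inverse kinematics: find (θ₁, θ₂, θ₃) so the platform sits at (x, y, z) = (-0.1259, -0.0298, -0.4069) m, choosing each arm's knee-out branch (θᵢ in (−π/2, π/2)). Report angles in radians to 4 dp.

θ₁ = 0.6982, θ₂ = 0.0002, θ₃ = -0.2616

φ1=0.0° → target in arm frame (-0.1259, -0.0298)
  A cos θ + B sin θ = C:  0.2759·cos θ + -0.4069·sin θ = -0.0503
  √(A²+B²)=0.4916;  θ1 = -0.9750+1.6732 ≈ 0.6982
arm 2 (φ=120.0°): x'=0.0371, y'=0.1239
  A=0.1129, B=-0.4069, C=(l²−L²−A²−y'²−z²)/(2L)=0.1128
  √(A²+B²)=0.4223;  θ2 = -1.3002+1.3004 ≈ 0.0002
φ3=240.0° → target in arm frame (0.0888, -0.0941)
  A=0.0612, B=-0.4069, C=(l²−L²−A²−y'²−z²)/(2L)=0.1644
  √(A²+B²)=0.4115;  θ3 = -1.4214+1.1598 ≈ -0.2616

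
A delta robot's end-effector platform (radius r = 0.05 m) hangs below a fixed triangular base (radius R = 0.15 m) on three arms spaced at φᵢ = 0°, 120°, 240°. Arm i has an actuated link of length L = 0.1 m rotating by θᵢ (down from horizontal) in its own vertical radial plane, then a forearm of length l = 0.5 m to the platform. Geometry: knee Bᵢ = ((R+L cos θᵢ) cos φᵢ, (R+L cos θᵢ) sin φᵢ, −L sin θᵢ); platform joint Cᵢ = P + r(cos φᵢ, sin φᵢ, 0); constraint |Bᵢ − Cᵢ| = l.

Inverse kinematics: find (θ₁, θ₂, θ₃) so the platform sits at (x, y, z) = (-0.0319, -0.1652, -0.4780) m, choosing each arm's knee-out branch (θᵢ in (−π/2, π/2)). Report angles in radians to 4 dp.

θ₁ = 0.6103, θ₂ = 0.9595, θ₃ = -0.1749

φ1=0.0° → target in arm frame (-0.0319, -0.1652)
  A cos θ + B sin θ = C:  0.1319·cos θ + -0.4780·sin θ = -0.1659
  θ1 = atan2(B,A) + arccos(C/0.4959) = 0.6103
rotate P by −φ2: (-0.1271, 0.1102, -0.4780)
  A cos θ + B sin θ = C:  0.2271·cos θ + -0.4780·sin θ = -0.2611
  θ2 = atan2(B,A) + arccos(C/0.5292) = 0.9595
arm 3 (φ=240.0°): x'=0.1590, y'=0.0550
  A=-0.0590, B=-0.4780, C=(l²−L²−A²−y'²−z²)/(2L)=0.0251
  θ3 = atan2(B,A) + arccos(C/0.4816) = -0.1749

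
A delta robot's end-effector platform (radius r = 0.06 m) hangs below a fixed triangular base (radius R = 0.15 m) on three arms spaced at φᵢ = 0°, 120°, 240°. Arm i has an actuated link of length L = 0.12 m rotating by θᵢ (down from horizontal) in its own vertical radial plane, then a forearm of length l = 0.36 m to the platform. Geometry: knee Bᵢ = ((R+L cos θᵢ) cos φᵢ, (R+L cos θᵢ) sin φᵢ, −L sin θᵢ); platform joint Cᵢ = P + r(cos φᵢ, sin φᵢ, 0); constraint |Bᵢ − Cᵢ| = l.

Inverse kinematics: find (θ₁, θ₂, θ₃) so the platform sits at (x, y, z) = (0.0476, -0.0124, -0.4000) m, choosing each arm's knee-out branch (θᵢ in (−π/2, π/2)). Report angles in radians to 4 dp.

θ₁ = 0.6111, θ₂ = 0.9605, θ₃ = 0.8730

φ1=0.0° → target in arm frame (0.0476, -0.0124)
  A=0.0424, B=-0.4000, C=(l²−L²−A²−y'²−z²)/(2L)=-0.1948
  γ=atan2(-0.4000,0.0424)=-1.4652;  ψ=arccos(-0.4843)=2.0763;  θ1=γ+ψ≈0.6111
φ2=120.0° → target in arm frame (-0.0345, -0.0350)
  A cos θ + B sin θ = C:  0.1245·cos θ + -0.4000·sin θ = -0.2564
  γ=atan2(-0.4000,0.1245)=-1.2690;  ψ=arccos(-0.6120)=2.2294;  θ2=γ+ψ≈0.9605
rotate P by −φ3: (-0.0131, 0.0474, -0.4000)
  A=0.1031, B=-0.4000, C=(l²−L²−A²−y'²−z²)/(2L)=-0.2403
  θ3 = atan2(B,A) + arccos(C/0.4131) = 0.8730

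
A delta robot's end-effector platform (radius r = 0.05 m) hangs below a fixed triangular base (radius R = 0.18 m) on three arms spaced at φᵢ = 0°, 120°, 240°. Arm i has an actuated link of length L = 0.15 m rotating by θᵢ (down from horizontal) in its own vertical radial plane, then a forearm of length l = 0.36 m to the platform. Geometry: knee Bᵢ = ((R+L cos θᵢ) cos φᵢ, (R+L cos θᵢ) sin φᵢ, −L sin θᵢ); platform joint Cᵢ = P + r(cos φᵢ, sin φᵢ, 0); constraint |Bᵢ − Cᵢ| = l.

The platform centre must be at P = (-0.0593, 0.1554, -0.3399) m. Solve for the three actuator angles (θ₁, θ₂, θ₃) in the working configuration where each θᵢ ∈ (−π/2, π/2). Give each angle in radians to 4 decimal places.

φ1=0.0° → target in arm frame (-0.0593, 0.1554)
  A cos θ + B sin θ = C:  0.1893·cos θ + -0.3399·sin θ = -0.2281
  √(A²+B²)=0.3891;  θ1 = -1.0626+2.1971 ≈ 1.1345
arm 2 (φ=120.0°): x'=0.1642, y'=-0.0263
  A=-0.0342, B=-0.3399, C=(l²−L²−A²−y'²−z²)/(2L)=-0.0343
  √(A²+B²)=0.3416;  θ2 = -1.6712+1.6714 ≈ 0.0003
φ3=240.0° → target in arm frame (-0.1049, -0.1291)
  A cos θ + B sin θ = C:  0.2349·cos θ + -0.3399·sin θ = -0.2676
  γ=atan2(-0.3399,0.2349)=-0.9660;  ψ=arccos(-0.6476)=2.2753;  θ3=γ+ψ≈1.3093

θ₁ = 1.1345, θ₂ = 0.0003, θ₃ = 1.3093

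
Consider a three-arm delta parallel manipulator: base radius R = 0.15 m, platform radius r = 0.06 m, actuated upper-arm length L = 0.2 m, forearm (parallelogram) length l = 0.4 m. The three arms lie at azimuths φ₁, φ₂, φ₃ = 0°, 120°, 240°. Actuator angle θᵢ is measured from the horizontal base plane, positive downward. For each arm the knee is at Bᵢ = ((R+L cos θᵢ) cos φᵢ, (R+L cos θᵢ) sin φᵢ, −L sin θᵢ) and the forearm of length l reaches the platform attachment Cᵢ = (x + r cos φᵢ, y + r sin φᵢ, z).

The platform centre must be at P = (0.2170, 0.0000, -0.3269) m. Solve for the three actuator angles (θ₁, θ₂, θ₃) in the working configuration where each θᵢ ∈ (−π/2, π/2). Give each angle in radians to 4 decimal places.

rotate P by −φ1: (0.2170, 0.0000, -0.3269)
  A=-0.1270, B=-0.3269, C=(l²−L²−A²−y'²−z²)/(2L)=-0.0075
  γ=atan2(-0.3269,-0.1270)=-1.9413;  ψ=arccos(-0.0213)=1.5921;  θ1=γ+ψ≈-0.3492
arm 2 (φ=120.0°): x'=-0.1085, y'=-0.1879
  A cos θ + B sin θ = C:  0.1985·cos θ + -0.3269·sin θ = -0.1540
  γ=atan2(-0.3269,0.1985)=-1.0251;  ψ=arccos(-0.4026)=1.9851;  θ2=γ+ψ≈0.9600
φ3=240.0° → target in arm frame (-0.1085, 0.1879)
  A=0.1985, B=-0.3269, C=(l²−L²−A²−y'²−z²)/(2L)=-0.1540
  θ3 = atan2(B,A) + arccos(C/0.3824) = 0.9600

θ₁ = -0.3492, θ₂ = 0.9600, θ₃ = 0.9600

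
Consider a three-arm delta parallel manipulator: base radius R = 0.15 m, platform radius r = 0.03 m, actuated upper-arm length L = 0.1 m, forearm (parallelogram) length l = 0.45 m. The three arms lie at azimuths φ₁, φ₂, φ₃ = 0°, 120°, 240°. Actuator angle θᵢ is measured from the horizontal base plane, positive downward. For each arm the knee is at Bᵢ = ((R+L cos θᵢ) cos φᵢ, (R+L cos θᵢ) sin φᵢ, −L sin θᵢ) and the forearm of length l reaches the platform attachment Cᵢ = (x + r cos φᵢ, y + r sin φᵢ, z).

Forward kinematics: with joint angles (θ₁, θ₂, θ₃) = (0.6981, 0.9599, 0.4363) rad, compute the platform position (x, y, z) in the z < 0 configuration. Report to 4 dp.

φ1=0.0°: virtual centre (0.1966, 0.0000, -0.0643), radius l
φ2=120.0°: virtual centre (-0.0887, 0.1536, -0.0819), radius l
φ3=240.0°: virtual centre (-0.1053, -0.1824, -0.0423), radius l
eliminate P² terms by subtracting sphere 1 from 2 and 3
[-0.5706 0.3072 -0.0353]·P = -0.0046;  [-0.6038 -0.3648 0.0440]·P = 0.0034
det = 0.3937;  x = 0.0017+0.0017z,  y = -0.0120+0.1179z
quadratic in z: (1.0139)z²+(0.1251)z+(-0.1602)=0, √Δ=0.8157 → z ∈ {-0.4640, 0.3406}; z = -0.4640 (taking z<0)
x = 0.0009, y = -0.0667

(0.0009, -0.0667, -0.4640)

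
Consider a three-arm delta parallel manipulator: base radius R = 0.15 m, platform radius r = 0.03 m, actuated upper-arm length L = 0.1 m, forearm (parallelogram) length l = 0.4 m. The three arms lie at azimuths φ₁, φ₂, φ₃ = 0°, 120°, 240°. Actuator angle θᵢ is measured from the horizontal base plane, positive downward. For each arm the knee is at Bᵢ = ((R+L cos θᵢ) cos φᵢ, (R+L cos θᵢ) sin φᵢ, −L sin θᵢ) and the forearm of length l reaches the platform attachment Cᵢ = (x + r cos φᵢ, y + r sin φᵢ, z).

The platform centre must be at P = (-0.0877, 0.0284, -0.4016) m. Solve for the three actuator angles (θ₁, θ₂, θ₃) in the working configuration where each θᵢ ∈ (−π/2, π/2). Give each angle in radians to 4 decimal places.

rotate P by −φ1: (-0.0877, 0.0284, -0.4016)
  A=0.2077, B=-0.4016, C=(l²−L²−A²−y'²−z²)/(2L)=-0.2761
  γ=atan2(-0.4016,0.2077)=-1.0935;  ψ=arccos(-0.6108)=2.2278;  θ1=γ+ψ≈1.1343
φ2=120.0° → target in arm frame (0.0684, 0.0618)
  e−x'=0.0516;  (l²−L²−(e−x')²−y'²−z²)/2L = -0.0888
  θ2 = atan2(B,A) + arccos(C/0.4049) = 0.3487
rotate P by −φ3: (0.0193, -0.0902, -0.4016)
  A cos θ + B sin θ = C:  0.1007·cos θ + -0.4016·sin θ = -0.1478
  γ=atan2(-0.4016,0.1007)=-1.3250;  ψ=arccos(-0.3570)=1.9358;  θ3=γ+ψ≈0.6108

θ₁ = 1.1343, θ₂ = 0.3487, θ₃ = 0.6108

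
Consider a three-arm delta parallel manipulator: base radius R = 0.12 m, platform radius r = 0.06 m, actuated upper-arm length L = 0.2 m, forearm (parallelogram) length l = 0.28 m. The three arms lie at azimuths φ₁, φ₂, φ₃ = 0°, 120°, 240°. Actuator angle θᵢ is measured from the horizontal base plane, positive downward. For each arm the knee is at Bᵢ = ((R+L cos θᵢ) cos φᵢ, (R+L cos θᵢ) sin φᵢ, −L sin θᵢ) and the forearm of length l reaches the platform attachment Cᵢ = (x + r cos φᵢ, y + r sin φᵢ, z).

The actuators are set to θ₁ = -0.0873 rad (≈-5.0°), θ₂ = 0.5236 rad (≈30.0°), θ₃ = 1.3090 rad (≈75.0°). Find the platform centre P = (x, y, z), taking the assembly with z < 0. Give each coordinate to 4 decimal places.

φ1=0.0°: virtual centre (0.2592, 0.0000, 0.0174), radius l
φ2=120.0°: virtual centre (-0.1166, 0.2020, -0.1000), radius l
O3 = (0.1118·cos240.0°, 0.1118·sin240.0°, -0.1932) = (-0.0559, -0.0968, -0.1932)
eliminate P² terms by subtracting sphere 1 from 2 and 3
linear system: -0.7517x+0.4039y = -0.0031−-0.2349z; -0.6302x+-0.1936y = -0.0177−-0.4212z
det = 0.4001;  x = 0.0194+-0.5389z,  y = 0.0283+-0.4215z
into |P−O₁|² = l²: 1.4681z² + 0.1998z + -0.0198 = 0;  Δ = 0.1560;  z = -0.2025 or 0.0665 → z<0 root = -0.2025
x = 0.1285, y = 0.1137

(0.1285, 0.1137, -0.2025)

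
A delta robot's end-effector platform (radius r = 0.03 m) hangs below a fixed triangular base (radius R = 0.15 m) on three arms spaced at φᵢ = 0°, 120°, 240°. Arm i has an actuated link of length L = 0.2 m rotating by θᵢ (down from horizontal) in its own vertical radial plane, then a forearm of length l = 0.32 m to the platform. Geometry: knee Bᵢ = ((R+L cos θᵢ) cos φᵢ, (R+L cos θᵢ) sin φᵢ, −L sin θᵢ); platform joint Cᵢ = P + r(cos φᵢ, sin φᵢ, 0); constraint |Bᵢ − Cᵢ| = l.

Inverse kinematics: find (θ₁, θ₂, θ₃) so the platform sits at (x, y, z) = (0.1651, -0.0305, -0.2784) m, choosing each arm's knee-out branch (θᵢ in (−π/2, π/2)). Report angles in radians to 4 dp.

φ1=0.0° → target in arm frame (0.1651, -0.0305)
  A=-0.0451, B=-0.2784, C=(l²−L²−A²−y'²−z²)/(2L)=-0.0452
  √(A²+B²)=0.2820;  θ1 = -1.7314+1.7317 ≈ 0.0003
φ2=120.0° → target in arm frame (-0.1090, -0.1277)
  A=0.2290, B=-0.2784, C=(l²−L²−A²−y'²−z²)/(2L)=-0.2096
  θ2 = atan2(B,A) + arccos(C/0.3605) = 1.3089
arm 3 (φ=240.0°): x'=-0.0561, y'=0.1582
  A=0.1761, B=-0.2784, C=(l²−L²−A²−y'²−z²)/(2L)=-0.1779
  √(A²+B²)=0.3294;  θ3 = -1.0067+2.1413 ≈ 1.1346

θ₁ = 0.0003, θ₂ = 1.3089, θ₃ = 1.1346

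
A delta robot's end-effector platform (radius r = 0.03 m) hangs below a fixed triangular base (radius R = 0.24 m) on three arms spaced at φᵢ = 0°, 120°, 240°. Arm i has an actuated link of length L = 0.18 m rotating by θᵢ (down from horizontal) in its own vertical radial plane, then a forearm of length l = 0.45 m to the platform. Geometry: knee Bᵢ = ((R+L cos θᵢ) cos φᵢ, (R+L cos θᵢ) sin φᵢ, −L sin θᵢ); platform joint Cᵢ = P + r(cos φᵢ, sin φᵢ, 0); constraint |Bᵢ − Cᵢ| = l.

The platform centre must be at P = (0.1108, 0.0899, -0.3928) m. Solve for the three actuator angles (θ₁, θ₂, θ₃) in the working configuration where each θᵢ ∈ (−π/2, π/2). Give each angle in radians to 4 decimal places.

θ₁ = 0.2619, θ₂ = 0.6984, θ₃ = 1.3091

rotate P by −φ1: (0.1108, 0.0899, -0.3928)
  A=0.0992, B=-0.3928, C=(l²−L²−A²−y'²−z²)/(2L)=-0.0059
  γ=atan2(-0.3928,0.0992)=-1.3234;  ψ=arccos(-0.0145)=1.5853;  θ1=γ+ψ≈0.2619
arm 2 (φ=120.0°): x'=0.0225, y'=-0.1409
  e−x'=0.1875;  (l²−L²−(e−x')²−y'²−z²)/2L = -0.1089
  √(A²+B²)=0.4353;  θ2 = -1.1253+1.8238 ≈ 0.6984
rotate P by −φ3: (-0.1333, 0.0510, -0.3928)
  A=0.3433, B=-0.3928, C=(l²−L²−A²−y'²−z²)/(2L)=-0.2906
  √(A²+B²)=0.5216;  θ3 = -0.8526+2.1617 ≈ 1.3091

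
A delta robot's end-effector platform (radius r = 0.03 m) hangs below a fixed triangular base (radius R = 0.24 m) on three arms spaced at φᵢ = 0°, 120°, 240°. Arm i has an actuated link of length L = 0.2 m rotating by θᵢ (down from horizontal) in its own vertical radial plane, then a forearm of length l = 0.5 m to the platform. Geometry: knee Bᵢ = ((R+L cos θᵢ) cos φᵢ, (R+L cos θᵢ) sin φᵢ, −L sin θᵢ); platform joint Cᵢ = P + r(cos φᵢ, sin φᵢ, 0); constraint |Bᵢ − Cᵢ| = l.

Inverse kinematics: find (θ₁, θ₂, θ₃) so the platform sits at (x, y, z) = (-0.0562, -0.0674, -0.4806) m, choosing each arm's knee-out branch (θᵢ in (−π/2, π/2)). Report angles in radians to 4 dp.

θ₁ = 0.9598, θ₂ = 0.8727, θ₃ = 0.4363

arm 1 (φ=0.0°): x'=-0.0562, y'=-0.0674
  A=0.2662, B=-0.4806, C=(l²−L²−A²−y'²−z²)/(2L)=-0.2410
  θ1 = atan2(B,A) + arccos(C/0.5494) = 0.9598
rotate P by −φ2: (-0.0303, 0.0824, -0.4806)
  A=0.2403, B=-0.4806, C=(l²−L²−A²−y'²−z²)/(2L)=-0.2137
  θ2 = atan2(B,A) + arccos(C/0.5373) = 0.8727
rotate P by −φ3: (0.0865, -0.0150, -0.4806)
  A cos θ + B sin θ = C:  0.1235·cos θ + -0.4806·sin θ = -0.0912
  θ3 = atan2(B,A) + arccos(C/0.4962) = 0.4363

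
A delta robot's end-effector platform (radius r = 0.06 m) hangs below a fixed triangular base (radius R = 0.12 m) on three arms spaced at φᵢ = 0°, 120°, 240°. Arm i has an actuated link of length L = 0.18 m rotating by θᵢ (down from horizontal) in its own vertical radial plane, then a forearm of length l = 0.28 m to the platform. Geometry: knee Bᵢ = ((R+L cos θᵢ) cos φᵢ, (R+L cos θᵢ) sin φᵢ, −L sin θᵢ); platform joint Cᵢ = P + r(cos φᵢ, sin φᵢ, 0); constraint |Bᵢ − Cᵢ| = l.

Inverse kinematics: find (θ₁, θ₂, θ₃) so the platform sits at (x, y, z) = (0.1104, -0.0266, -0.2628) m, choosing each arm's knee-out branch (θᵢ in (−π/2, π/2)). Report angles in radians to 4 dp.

θ₁ = 0.0872, θ₂ = 0.9599, θ₃ = 0.7852

arm 1 (φ=0.0°): x'=0.1104, y'=-0.0266
  e−x'=-0.0504;  (l²−L²−(e−x')²−y'²−z²)/2L = -0.0731
  γ=atan2(-0.2628,-0.0504)=-1.7603;  ψ=arccos(-0.2731)=1.8474;  θ1=γ+ψ≈0.0872
arm 2 (φ=120.0°): x'=-0.0782, y'=-0.0823
  A cos θ + B sin θ = C:  0.1382·cos θ + -0.2628·sin θ = -0.1360
  √(A²+B²)=0.2969;  θ2 = -1.0866+2.0464 ≈ 0.9599
rotate P by −φ3: (-0.0322, 0.1089, -0.2628)
  A=0.0922, B=-0.2628, C=(l²−L²−A²−y'²−z²)/(2L)=-0.1206
  γ=atan2(-0.2628,0.0922)=-1.2335;  ψ=arccos(-0.4331)=2.0187;  θ3=γ+ψ≈0.7852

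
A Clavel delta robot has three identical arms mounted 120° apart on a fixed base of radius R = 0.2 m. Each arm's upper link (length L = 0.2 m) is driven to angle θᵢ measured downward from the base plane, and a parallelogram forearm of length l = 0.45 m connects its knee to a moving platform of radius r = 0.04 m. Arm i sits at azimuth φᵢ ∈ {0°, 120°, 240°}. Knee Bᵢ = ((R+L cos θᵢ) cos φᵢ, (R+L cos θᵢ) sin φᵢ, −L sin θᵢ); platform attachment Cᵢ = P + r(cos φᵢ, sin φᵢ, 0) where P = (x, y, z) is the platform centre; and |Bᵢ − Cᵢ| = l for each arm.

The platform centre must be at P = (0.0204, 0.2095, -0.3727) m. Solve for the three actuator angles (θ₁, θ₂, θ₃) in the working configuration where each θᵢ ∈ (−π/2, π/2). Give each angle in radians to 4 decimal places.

φ1=0.0° → target in arm frame (0.0204, 0.2095)
  A=0.1396, B=-0.3727, C=(l²−L²−A²−y'²−z²)/(2L)=-0.0995
  θ1 = atan2(B,A) + arccos(C/0.3980) = 0.6110
arm 2 (φ=120.0°): x'=0.1712, y'=-0.1224
  e−x'=-0.0112;  (l²−L²−(e−x')²−y'²−z²)/2L = 0.0212
  γ=atan2(-0.3727,-0.0112)=-1.6009;  ψ=arccos(0.0569)=1.5139;  θ2=γ+ψ≈-0.0870
φ3=240.0° → target in arm frame (-0.1916, -0.0871)
  e−x'=0.3516;  (l²−L²−(e−x')²−y'²−z²)/2L = -0.2691
  √(A²+B²)=0.5124;  θ3 = -0.8145+2.1237 ≈ 1.3092

θ₁ = 0.6110, θ₂ = -0.0870, θ₃ = 1.3092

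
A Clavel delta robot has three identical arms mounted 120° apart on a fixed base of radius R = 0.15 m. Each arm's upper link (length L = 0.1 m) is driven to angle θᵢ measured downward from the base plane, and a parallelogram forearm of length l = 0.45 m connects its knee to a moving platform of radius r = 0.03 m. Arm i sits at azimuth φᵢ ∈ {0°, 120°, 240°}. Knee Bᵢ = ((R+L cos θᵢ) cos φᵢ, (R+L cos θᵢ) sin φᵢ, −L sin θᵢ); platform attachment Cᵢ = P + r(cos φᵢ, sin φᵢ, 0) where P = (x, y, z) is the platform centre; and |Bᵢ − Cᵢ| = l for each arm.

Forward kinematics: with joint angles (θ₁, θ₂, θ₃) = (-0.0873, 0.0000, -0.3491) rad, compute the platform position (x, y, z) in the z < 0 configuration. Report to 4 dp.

arm 1 at φ=0.0°: (R−r)+L cos θ1 = 0.2196;  S1 = (0.2196, 0.0000, 0.0087)
S2 = (0.2200·cos120.0°, 0.2200·sin120.0°, 0.0000) = (-0.1100, 0.1905, 0.0000)
arm 3 at φ=240.0°: (R−r)+L cos θ3 = 0.2140;  S3 = (-0.1070, -0.1853, 0.0342)
subtract pairs → two planes through P
[-0.6592 0.3811 -0.0174]·P = 0.0001;  [-0.6532 -0.3706 0.0510]·P = -0.0014
det = 0.4932;  x = 0.0010+0.0263z,  y = 0.0019+0.0912z
sphere 1 gives Az²+Bz+C=0 with A=1.0090, B=-0.0286, C=-0.1546;  B²−4AC=0.6249;  roots -0.3775, 0.4059;  negative root z = -0.3775
x = -0.0089, y = -0.0325

(-0.0089, -0.0325, -0.3775)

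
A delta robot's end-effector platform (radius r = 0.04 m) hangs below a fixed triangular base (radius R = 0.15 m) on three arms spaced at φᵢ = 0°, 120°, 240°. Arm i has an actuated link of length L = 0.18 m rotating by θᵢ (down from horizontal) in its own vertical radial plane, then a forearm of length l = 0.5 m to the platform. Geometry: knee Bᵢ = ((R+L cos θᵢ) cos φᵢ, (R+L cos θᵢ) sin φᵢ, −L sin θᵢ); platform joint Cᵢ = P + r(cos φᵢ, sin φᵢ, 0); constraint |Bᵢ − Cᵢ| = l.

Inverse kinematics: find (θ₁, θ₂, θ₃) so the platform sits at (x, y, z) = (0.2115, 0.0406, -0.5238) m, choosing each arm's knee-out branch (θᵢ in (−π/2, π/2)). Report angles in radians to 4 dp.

arm 1 (φ=0.0°): x'=0.2115, y'=0.0406
  A=-0.1015, B=-0.5238, C=(l²−L²−A²−y'²−z²)/(2L)=-0.1909
  γ=atan2(-0.5238,-0.1015)=-1.7622;  ψ=arccos(-0.3578)=1.9367;  θ1=γ+ψ≈0.1745
rotate P by −φ2: (-0.0706, -0.2035, -0.5238)
  A cos θ + B sin θ = C:  0.1806·cos θ + -0.5238·sin θ = -0.3633
  θ2 = atan2(B,A) + arccos(C/0.5541) = 1.0471
φ3=240.0° → target in arm frame (-0.1409, 0.1629)
  A cos θ + B sin θ = C:  0.2509·cos θ + -0.5238·sin θ = -0.4062
  θ3 = atan2(B,A) + arccos(C/0.5808) = 1.2214

θ₁ = 0.1745, θ₂ = 1.0471, θ₃ = 1.2214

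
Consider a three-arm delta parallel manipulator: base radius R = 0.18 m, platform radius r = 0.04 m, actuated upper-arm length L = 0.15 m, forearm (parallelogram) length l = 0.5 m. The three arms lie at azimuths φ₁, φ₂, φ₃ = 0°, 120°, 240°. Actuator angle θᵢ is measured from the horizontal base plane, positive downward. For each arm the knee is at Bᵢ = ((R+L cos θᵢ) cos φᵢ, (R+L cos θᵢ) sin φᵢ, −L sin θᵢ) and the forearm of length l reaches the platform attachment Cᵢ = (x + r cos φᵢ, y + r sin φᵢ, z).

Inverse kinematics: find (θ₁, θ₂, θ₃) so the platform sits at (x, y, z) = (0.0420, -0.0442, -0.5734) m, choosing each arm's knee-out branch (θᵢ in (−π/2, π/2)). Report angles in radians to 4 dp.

φ1=0.0° → target in arm frame (0.0420, -0.0442)
  e−x'=0.0980;  (l²−L²−(e−x')²−y'²−z²)/2L = -0.3762
  θ1 = atan2(B,A) + arccos(C/0.5817) = 0.8724
φ2=120.0° → target in arm frame (-0.0593, -0.0143)
  A cos θ + B sin θ = C:  0.1993·cos θ + -0.5734·sin θ = -0.4707
  √(A²+B²)=0.6070;  θ2 = -1.2363+2.4581 ≈ 1.2218
rotate P by −φ3: (0.0173, 0.0585, -0.5734)
  A=0.1227, B=-0.5734, C=(l²−L²−A²−y'²−z²)/(2L)=-0.3992
  γ=atan2(-0.5734,0.1227)=-1.3600;  ψ=arccos(-0.6808)=2.3197;  θ3=γ+ψ≈0.9597

θ₁ = 0.8724, θ₂ = 1.2218, θ₃ = 0.9597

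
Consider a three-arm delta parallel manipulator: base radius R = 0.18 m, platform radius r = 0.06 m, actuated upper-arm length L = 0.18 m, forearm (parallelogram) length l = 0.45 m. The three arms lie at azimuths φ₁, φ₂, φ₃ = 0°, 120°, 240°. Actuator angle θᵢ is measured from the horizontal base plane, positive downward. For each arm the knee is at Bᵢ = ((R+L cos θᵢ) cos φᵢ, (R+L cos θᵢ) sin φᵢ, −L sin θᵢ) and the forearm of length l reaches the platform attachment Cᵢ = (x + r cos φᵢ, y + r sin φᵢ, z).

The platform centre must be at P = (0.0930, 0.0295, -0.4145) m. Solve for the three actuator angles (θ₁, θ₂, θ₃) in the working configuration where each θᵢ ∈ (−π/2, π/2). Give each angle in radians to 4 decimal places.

rotate P by −φ1: (0.0930, 0.0295, -0.4145)
  e−x'=0.0270;  (l²−L²−(e−x')²−y'²−z²)/2L = -0.0092
  θ1 = atan2(B,A) + arccos(C/0.4154) = 0.0872
rotate P by −φ2: (-0.0210, -0.0953, -0.4145)
  A cos θ + B sin θ = C:  0.1410·cos θ + -0.4145·sin θ = -0.0852
  γ=atan2(-0.4145,0.1410)=-1.2430;  ψ=arccos(-0.1945)=1.7666;  θ2=γ+ψ≈0.5236
rotate P by −φ3: (-0.0720, 0.0658, -0.4145)
  e−x'=0.1920;  (l²−L²−(e−x')²−y'²−z²)/2L = -0.1192
  √(A²+B²)=0.4568;  θ3 = -1.1369+1.8348 ≈ 0.6979

θ₁ = 0.0872, θ₂ = 0.5236, θ₃ = 0.6979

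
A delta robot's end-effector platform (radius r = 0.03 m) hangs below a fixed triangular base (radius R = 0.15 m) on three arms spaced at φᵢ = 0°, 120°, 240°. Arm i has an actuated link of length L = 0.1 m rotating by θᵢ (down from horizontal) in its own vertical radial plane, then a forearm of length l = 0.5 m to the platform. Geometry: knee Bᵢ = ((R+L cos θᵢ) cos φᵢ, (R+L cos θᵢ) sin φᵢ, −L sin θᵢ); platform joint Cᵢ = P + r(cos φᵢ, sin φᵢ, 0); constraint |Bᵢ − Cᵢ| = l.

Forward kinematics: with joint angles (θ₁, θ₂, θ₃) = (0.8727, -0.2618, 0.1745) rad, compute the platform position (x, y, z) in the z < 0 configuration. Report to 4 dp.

(-0.1391, 0.0519, -0.4544)

φ1=0.0°: virtual centre (0.1843, 0.0000, -0.0766), radius l
φ2=120.0°: virtual centre (-0.1083, 0.1876, 0.0259), radius l
centre 3 = (0.2185·cos240.0°, 0.2185·sin240.0°, -0.0174) = (-0.1092, -0.1892, -0.0174)
eliminate P² terms by subtracting sphere 1 from 2 and 3
plane₁₂: -0.5851x+0.3751y+0.2050z = 0.0078
Cramer: x(z) = -0.0136+0.2763z;  y(z) = -0.0006-0.1155z
into |P−centre ₁|² = l²: 1.0897z² + 0.0440z + -0.2050 = 0;  Δ = 0.8953;  z = -0.4544 or 0.4140 → z<0 root = -0.4544
x = -0.1391, y = 0.0519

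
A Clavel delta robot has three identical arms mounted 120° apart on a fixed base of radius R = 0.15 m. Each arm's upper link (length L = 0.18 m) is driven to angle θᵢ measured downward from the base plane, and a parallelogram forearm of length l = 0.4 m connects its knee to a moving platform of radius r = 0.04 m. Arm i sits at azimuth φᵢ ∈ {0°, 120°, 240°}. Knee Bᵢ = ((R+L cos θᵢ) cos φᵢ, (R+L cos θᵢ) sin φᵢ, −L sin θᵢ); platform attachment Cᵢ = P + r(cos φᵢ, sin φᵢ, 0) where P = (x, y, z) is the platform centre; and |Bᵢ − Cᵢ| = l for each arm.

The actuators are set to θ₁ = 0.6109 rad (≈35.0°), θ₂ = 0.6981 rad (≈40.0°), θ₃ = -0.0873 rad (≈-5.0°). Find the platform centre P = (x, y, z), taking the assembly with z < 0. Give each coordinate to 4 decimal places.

φ1=0.0°: virtual centre (0.2574, 0.0000, -0.1032), radius l
φ2=120.0°: virtual centre (-0.1239, 0.2147, -0.1157), radius l
φ3=240.0°: virtual centre (-0.1447, -0.2506, 0.0157), radius l
subtract pairs → two planes through P
[-0.7628 0.4294 -0.0249]·P = -0.0021;  [-0.8042 -0.5011 0.2379]·P = 0.0070
det = 0.7275;  x = -0.0027+0.1232z,  y = -0.0097+0.2769z
quadratic in z: (1.0919)z²+(0.1370)z+(-0.0816)=0, √Δ=0.6124 → z ∈ {-0.3432, 0.2177}; z = -0.3432 (taking z<0)
x = -0.0450, y = -0.1047

(-0.0450, -0.1047, -0.3432)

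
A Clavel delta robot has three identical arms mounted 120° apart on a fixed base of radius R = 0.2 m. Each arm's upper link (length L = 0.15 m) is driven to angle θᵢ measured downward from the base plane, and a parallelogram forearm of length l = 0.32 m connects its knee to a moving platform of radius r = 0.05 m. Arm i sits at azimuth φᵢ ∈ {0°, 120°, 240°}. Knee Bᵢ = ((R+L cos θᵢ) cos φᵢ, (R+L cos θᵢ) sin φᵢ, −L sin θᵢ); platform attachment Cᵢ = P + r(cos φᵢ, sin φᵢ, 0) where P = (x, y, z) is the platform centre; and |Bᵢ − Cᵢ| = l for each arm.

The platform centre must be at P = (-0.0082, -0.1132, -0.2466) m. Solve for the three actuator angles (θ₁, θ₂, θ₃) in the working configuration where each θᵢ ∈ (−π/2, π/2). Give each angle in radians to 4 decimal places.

θ₁ = 0.7854, θ₂ = 1.2216, θ₃ = 0.0002

φ1=0.0° → target in arm frame (-0.0082, -0.1132)
  A cos θ + B sin θ = C:  0.1582·cos θ + -0.2466·sin θ = -0.0625
  √(A²+B²)=0.2930;  θ1 = -1.0004+1.7858 ≈ 0.7854
φ2=120.0° → target in arm frame (-0.0939, 0.0637)
  A=0.2439, B=-0.2466, C=(l²−L²−A²−y'²−z²)/(2L)=-0.1482
  √(A²+B²)=0.3469;  θ2 = -0.7908+2.0124 ≈ 1.2216
arm 3 (φ=240.0°): x'=0.1021, y'=0.0495
  e−x'=0.0479;  (l²−L²−(e−x')²−y'²−z²)/2L = 0.0478
  γ=atan2(-0.2466,0.0479)=-1.3791;  ψ=arccos(0.1904)=1.3792;  θ3=γ+ψ≈0.0002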